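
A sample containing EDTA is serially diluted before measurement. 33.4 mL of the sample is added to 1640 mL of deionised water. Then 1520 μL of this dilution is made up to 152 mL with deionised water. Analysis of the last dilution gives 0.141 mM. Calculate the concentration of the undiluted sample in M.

0.706 M

Overall dilution factor = 50.10 × 100 = 5010.
Original = 0.141 mM × 5010 = 706 mM = 0.706 M.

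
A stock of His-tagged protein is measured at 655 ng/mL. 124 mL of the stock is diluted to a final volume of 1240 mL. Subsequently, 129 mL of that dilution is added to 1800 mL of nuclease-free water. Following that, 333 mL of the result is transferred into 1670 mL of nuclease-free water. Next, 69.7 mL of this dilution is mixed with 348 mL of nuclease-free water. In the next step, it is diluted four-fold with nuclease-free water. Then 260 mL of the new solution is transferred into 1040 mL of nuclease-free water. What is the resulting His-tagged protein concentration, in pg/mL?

6.08 pg/mL

Overall dilution factor = 10 × 14.95 × 6.015 × 5.993 × 4 × 5 = 1.08 × 10⁵.
655 ng/mL / 1.08 × 10⁵ = 6.08 × 10⁻³ ng/mL = 6.08 pg/mL.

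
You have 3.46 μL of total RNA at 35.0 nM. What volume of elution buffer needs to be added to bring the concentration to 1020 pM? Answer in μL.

1020 pM = 1.02 nM.
V₂ = C₁V₁/C₂ = 35.0 × 3.46 / 1.02 = 119 μL.
Diluent to add = V₂ − V₁ = 119 − 3.46 = 115 μL.

115 μL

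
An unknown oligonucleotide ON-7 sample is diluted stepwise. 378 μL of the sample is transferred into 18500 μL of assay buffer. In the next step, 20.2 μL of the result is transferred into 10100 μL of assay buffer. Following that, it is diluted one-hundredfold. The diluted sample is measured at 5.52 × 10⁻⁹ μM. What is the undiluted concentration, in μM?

Overall dilution factor = 49.94 × 501 × 100 = 2.50 × 10⁶.
Original = 5.52 × 10⁻⁹ μM × 2.50 × 10⁶ = 0.0138 μM.

0.0138 μM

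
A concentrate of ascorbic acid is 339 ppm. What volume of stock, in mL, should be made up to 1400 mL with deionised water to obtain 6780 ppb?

6780 ppb = 6.78 ppm.
V₁ = C₂V₂/C₁ = 6.78 × 1400 / 339 = 28.0 mL.

28.0 mL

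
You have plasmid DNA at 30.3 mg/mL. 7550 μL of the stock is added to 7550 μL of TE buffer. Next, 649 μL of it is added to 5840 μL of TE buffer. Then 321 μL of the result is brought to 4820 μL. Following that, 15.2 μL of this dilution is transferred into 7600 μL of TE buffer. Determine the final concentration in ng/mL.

Overall dilution factor = 2 × 9.998 × 15.02 × 501 = 1.50 × 10⁵.
30.3 mg/mL / 1.50 × 10⁵ = 2.01 × 10⁻⁴ mg/mL = 201 ng/mL.

201 ng/mL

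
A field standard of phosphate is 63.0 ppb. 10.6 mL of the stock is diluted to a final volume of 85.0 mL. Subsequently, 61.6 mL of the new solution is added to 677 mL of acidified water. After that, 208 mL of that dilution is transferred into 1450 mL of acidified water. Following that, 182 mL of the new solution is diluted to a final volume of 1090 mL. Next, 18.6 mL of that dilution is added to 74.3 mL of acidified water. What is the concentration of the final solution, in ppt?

2.75 ppt

Overall dilution factor = 8.019 × 11.99 × 7.971 × 5.989 × 4.995 = 2.29 × 10⁴.
63.0 ppb / 2.29 × 10⁴ = 2.75 × 10⁻³ ppb = 2.75 ppt.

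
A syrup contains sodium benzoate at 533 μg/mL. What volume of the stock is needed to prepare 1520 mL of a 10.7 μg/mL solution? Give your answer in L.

0.0305 L

V₁ = C₂V₂/C₁ = 10.7 × 1520 / 533 = 30.5 mL = 0.0305 L.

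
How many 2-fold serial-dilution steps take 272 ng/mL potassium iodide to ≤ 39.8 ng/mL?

Need 2ⁿ ≥ 6.83, so n ≥ log(6.83)/log(2) = 2.77.
Minimum whole steps: n = 3.

3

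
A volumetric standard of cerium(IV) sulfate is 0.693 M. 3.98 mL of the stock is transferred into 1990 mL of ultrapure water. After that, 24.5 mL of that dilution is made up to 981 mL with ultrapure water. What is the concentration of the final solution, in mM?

Overall dilution factor = 501 × 40.04 = 2.01 × 10⁴.
0.693 M / 2.01 × 10⁴ = 3.45 × 10⁻⁵ M = 0.0345 mM.

0.0345 mM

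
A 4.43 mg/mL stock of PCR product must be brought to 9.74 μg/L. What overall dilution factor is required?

4.55 × 10⁵

Factor = C₀/C_target = 4.43 mg/mL / 9.74 μg/L = 4.55 × 10⁵.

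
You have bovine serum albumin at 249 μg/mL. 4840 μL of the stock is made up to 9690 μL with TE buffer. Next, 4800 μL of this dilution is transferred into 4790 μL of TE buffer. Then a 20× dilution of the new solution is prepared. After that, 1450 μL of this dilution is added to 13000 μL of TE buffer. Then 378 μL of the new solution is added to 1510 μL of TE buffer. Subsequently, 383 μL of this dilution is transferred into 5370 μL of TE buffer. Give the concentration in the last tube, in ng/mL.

Overall dilution factor = 2.002 × 1.998 × 20 × 9.966 × 4.995 × 15.02 = 5.98 × 10⁴.
249 μg/mL / 5.98 × 10⁴ = 4.16 × 10⁻³ μg/mL = 4.16 ng/mL.

4.16 ng/mL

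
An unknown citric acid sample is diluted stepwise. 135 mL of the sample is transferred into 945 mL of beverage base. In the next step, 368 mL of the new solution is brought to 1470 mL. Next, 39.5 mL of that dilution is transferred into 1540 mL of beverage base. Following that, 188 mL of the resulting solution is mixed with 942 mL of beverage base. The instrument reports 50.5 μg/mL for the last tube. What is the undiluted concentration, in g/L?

Overall dilution factor = 8 × 3.995 × 39.99 × 6.011 = 7681.
Original = 50.5 μg/mL × 7681 = 3.88 × 10⁵ μg/mL = 388 g/L.

388 g/L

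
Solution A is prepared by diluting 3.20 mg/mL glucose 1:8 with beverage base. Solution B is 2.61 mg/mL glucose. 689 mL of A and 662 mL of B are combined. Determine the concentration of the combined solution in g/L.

C_A = 3.20 mg/mL / 8 = 0.400 mg/mL.
C_mix = (C_A·V_A + C_B·V_B)/(V_A + V_B) = (0.400×689 + 2.61×662) / 1351 = 1.48 mg/mL = 1.48 g/L.

1.48 g/L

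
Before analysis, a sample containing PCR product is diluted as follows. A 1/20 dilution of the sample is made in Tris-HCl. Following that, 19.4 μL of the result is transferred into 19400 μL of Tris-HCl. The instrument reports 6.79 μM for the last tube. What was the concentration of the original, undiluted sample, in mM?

136 mM

Overall dilution factor = 20 × 1001 = 2.00 × 10⁴.
Original = 6.79 μM × 2.00 × 10⁴ = 1.36 × 10⁵ μM = 136 mM.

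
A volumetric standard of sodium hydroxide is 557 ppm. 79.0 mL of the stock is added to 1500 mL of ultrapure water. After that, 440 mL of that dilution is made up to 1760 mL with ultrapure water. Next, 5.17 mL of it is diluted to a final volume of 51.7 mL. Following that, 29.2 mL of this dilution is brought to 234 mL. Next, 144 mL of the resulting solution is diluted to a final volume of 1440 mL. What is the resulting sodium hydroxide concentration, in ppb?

8.69 ppb

Overall dilution factor = 19.99 × 4 × 10 × 8.014 × 10 = 6.41 × 10⁴.
557 ppm / 6.41 × 10⁴ = 8.69 × 10⁻³ ppm = 8.69 ppb.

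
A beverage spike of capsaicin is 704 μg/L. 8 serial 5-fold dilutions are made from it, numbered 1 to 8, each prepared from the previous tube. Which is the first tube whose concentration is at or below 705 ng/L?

Tube n has concentration 704 μg/L / 5ⁿ.
Need 5ⁿ ≥ 704 μg/L / 705 ng/L = 999, so n ≥ 4.29.
First such tube: n = 5.

tube 5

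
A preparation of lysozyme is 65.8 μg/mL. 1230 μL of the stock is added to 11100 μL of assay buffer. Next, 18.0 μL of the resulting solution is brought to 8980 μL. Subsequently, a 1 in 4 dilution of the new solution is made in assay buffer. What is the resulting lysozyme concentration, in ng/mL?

3.29 ng/mL

Overall dilution factor = 10.02 × 498.9 × 4 = 2.00 × 10⁴.
65.8 μg/mL / 2.00 × 10⁴ = 3.29 × 10⁻³ μg/mL = 3.29 ng/mL.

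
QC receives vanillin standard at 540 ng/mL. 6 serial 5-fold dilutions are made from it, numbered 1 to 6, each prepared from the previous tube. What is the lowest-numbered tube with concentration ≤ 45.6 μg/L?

Tube n has concentration 540 ng/mL / 5ⁿ.
Need 5ⁿ ≥ 540 ng/mL / 45.6 μg/L = 11.8, so n ≥ 1.54.
First such tube: n = 2.

tube 2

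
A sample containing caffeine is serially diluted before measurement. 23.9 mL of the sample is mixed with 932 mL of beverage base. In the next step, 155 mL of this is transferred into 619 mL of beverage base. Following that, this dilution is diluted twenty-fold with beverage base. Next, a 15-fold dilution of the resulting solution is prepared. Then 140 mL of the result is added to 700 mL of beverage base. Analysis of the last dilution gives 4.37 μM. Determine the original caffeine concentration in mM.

1570 mM

Overall dilution factor = 40.00 × 4.994 × 20 × 15 × 6 = 3.59 × 10⁵.
Original = 4.37 μM × 3.59 × 10⁵ = 1.57 × 10⁶ μM = 1570 mM.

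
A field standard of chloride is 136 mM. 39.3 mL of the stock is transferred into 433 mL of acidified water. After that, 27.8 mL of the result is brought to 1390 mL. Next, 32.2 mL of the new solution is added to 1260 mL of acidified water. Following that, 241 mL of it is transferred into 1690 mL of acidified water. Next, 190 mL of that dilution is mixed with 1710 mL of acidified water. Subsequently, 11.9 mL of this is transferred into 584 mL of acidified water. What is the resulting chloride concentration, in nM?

Overall dilution factor = 12.02 × 50 × 40.13 × 8.012 × 10 × 50.08 = 9.68 × 10⁷.
136 mM / 9.68 × 10⁷ = 1.41 × 10⁻⁶ mM = 1.41 nM.

1.41 nM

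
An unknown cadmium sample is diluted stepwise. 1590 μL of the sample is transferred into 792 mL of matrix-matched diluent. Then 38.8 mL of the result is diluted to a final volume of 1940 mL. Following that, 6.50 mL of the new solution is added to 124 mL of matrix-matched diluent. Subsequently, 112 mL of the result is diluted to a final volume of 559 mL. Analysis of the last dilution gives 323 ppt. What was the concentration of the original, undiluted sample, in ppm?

Overall dilution factor = 499.1 × 50 × 20.08 × 4.991 = 2.50 × 10⁶.
Original = 323 ppt × 2.50 × 10⁶ = 8.08 × 10⁸ ppt = 808 ppm.

808 ppm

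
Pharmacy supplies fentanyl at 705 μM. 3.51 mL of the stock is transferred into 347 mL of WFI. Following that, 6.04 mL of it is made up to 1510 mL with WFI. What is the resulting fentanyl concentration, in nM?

28.2 nM

Overall dilution factor = 99.86 × 250 = 2.50 × 10⁴.
705 μM / 2.50 × 10⁴ = 0.0282 μM = 28.2 nM.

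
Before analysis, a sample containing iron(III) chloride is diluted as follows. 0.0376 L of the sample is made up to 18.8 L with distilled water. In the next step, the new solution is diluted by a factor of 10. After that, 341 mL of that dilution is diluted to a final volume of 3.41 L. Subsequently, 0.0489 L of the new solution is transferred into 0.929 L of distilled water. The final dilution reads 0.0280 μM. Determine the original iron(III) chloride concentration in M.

0.0280 M

Overall dilution factor = 500 × 10 × 10 × 20.00 = 10.00 × 10⁵.
Original = 0.0280 μM × 10.00 × 10⁵ = 2.80 × 10⁴ μM = 0.0280 M.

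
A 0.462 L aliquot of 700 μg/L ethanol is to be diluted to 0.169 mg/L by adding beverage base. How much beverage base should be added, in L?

1.45 L

0.169 mg/L = 169 μg/L.
V₂ = C₁V₁/C₂ = 700 × 0.462 / 169 = 1.91 L.
Diluent to add = V₂ − V₁ = 1.91 − 0.462 = 1.45 L.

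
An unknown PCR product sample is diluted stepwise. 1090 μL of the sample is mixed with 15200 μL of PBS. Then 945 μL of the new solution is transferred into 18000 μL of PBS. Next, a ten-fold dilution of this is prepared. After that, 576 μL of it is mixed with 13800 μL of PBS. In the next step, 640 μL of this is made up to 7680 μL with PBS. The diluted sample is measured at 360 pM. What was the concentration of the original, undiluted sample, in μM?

323 μM

Overall dilution factor = 14.94 × 20.05 × 10 × 24.96 × 12 = 8.97 × 10⁵.
Original = 360 pM × 8.97 × 10⁵ = 3.23 × 10⁸ pM = 323 μM.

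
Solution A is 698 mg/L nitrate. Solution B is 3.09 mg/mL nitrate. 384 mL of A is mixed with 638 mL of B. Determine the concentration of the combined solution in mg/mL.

C_B = 3.09 mg/mL = 3090 mg/L.
C_mix = (C_A·V_A + C_B·V_B)/(V_A + V_B) = (698×384 + 3090×638) / 1022 = 2191 mg/L = 2.19 mg/mL.

2.19 mg/mL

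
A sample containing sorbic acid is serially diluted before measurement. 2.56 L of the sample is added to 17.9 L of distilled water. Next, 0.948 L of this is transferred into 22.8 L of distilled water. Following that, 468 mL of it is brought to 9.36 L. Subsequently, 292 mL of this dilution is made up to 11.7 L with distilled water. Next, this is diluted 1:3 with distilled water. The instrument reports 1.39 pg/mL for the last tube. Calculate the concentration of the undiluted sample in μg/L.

669 μg/L

Overall dilution factor = 7.992 × 25.05 × 20 × 40.07 × 3 = 4.81 × 10⁵.
Original = 1.39 pg/mL × 4.81 × 10⁵ = 6.69 × 10⁵ pg/mL = 669 μg/L.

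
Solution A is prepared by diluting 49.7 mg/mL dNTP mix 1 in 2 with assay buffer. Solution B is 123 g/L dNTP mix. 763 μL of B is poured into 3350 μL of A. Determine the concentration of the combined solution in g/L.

C_A = 49.7 mg/mL / 2 = 24.9 mg/mL.
C_B = 123 g/L = 123 mg/mL.
C_mix = (C_A·V_A + C_B·V_B)/(V_A + V_B) = (24.9×3350 + 123×763) / 4113 = 43.1 mg/mL = 43.1 g/L.

43.1 g/L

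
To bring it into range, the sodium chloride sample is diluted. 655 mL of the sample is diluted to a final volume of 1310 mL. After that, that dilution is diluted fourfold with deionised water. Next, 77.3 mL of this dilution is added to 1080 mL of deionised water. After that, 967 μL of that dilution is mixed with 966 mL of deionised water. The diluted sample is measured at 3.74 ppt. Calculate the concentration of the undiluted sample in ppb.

448 ppb

Overall dilution factor = 2 × 4 × 14.97 × 1000.0 = 1.20 × 10⁵.
Original = 3.74 ppt × 1.20 × 10⁵ = 4.48 × 10⁵ ppt = 448 ppb.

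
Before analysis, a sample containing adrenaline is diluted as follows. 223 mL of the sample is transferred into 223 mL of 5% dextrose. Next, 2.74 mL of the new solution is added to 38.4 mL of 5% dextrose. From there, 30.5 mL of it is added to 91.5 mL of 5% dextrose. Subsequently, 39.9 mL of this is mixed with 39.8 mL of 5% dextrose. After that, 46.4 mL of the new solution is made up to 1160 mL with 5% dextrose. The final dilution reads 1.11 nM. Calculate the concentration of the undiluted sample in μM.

Overall dilution factor = 2 × 15.01 × 4 × 1.997 × 25 = 5998.
Original = 1.11 nM × 5998 = 6658 nM = 6.66 μM.

6.66 μM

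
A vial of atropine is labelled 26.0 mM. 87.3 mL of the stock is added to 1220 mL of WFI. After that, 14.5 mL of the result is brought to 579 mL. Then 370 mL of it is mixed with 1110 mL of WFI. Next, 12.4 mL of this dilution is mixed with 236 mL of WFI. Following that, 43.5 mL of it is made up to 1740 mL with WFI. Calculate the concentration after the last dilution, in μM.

Overall dilution factor = 14.97 × 39.93 × 4 × 20.03 × 40 = 1.92 × 10⁶.
26.0 mM / 1.92 × 10⁶ = 1.36 × 10⁻⁵ mM = 0.0136 μM.

0.0136 μM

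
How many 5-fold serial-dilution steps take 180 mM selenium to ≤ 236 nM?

9

Need 5ⁿ ≥ 7.63 × 10⁵, so n ≥ log(7.63 × 10⁵)/log(5) = 8.42.
Minimum whole steps: n = 9.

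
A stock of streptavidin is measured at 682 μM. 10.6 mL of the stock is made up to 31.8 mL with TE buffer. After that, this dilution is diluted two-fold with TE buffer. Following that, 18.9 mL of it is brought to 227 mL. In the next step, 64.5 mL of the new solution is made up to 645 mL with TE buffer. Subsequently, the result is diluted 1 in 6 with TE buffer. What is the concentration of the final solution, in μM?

0.158 μM

Overall dilution factor = 3 × 2 × 12.01 × 10 × 6 = 4324.
682 μM / 4324 = 0.158 μM.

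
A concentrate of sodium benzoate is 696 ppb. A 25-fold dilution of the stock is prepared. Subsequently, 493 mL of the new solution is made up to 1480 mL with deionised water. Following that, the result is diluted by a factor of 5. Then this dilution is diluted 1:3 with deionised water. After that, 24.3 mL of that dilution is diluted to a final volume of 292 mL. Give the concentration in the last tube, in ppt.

Overall dilution factor = 25 × 3.002 × 5 × 3 × 12.02 = 1.35 × 10⁴.
696 ppb / 1.35 × 10⁴ = 0.0515 ppb = 51.5 ppt.

51.5 ppt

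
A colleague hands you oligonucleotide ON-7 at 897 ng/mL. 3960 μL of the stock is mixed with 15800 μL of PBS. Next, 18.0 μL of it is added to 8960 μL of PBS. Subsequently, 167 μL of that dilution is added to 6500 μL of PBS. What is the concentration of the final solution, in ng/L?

Overall dilution factor = 4.990 × 498.8 × 39.92 = 9.94 × 10⁴.
897 ng/mL / 9.94 × 10⁴ = 9.03 × 10⁻³ ng/mL = 9.03 ng/L.

9.03 ng/L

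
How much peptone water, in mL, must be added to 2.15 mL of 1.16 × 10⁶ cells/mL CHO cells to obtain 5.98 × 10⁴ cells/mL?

39.6 mL

V₂ = C₁V₁/C₂ = 1.16 × 10⁶ × 2.15 / 5.98 × 10⁴ = 41.7 mL.
Diluent to add = V₂ − V₁ = 41.7 − 2.15 = 39.6 mL.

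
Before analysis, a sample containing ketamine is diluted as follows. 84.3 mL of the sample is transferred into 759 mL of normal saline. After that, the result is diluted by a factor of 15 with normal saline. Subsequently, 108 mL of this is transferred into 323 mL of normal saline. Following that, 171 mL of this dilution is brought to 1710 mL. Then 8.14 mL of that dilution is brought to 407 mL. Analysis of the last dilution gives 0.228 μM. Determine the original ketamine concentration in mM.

Overall dilution factor = 10.00 × 15 × 3.991 × 10 × 50 = 2.99 × 10⁵.
Original = 0.228 μM × 2.99 × 10⁵ = 6.83 × 10⁴ μM = 68.3 mM.

68.3 mM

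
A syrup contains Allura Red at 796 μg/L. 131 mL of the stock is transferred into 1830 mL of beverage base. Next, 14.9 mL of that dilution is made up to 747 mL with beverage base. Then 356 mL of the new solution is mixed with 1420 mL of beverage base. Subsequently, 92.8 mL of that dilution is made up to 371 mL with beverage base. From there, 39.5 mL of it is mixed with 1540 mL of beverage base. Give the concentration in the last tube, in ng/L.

Overall dilution factor = 14.97 × 50.13 × 4.989 × 3.998 × 39.99 = 5.99 × 10⁵.
796 μg/L / 5.99 × 10⁵ = 1.33 × 10⁻³ μg/L = 1.33 ng/L.

1.33 ng/L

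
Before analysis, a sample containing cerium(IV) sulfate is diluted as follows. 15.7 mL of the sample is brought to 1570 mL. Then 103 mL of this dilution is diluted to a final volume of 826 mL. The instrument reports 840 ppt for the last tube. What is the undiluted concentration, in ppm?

Overall dilution factor = 100 × 8.019 = 802.
Original = 840 ppt × 802 = 6.74 × 10⁵ ppt = 0.674 ppm.

0.674 ppm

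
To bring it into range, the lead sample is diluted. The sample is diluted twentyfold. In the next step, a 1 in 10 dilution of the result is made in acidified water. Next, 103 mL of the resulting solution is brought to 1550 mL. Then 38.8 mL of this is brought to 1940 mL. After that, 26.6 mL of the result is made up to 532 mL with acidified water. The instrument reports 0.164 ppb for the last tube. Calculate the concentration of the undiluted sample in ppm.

494 ppm

Overall dilution factor = 20 × 10 × 15.05 × 50 × 20 = 3.01 × 10⁶.
Original = 0.164 ppb × 3.01 × 10⁶ = 4.94 × 10⁵ ppb = 494 ppm.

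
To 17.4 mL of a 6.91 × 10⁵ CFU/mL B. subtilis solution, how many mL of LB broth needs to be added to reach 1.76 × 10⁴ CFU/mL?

666 mL

V₂ = C₁V₁/C₂ = 6.91 × 10⁵ × 17.4 / 1.76 × 10⁴ = 683 mL.
Diluent to add = V₂ − V₁ = 683 − 17.4 = 666 mL.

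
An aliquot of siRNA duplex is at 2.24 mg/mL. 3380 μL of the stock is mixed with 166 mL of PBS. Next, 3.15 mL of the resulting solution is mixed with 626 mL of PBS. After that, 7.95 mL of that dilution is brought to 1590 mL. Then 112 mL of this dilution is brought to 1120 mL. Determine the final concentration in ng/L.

Overall dilution factor = 50.11 × 199.7 × 200 × 10 = 2.00 × 10⁷.
2.24 mg/mL / 2.00 × 10⁷ = 1.12 × 10⁻⁷ mg/mL = 112 ng/L.

112 ng/L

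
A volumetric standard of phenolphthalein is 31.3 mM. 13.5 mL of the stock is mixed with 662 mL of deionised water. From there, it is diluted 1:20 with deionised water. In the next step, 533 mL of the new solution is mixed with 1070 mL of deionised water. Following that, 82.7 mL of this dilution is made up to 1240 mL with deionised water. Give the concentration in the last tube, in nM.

694 nM

Overall dilution factor = 50.04 × 20 × 3.008 × 14.99 = 4.51 × 10⁴.
31.3 mM / 4.51 × 10⁴ = 6.94 × 10⁻⁴ mM = 694 nM.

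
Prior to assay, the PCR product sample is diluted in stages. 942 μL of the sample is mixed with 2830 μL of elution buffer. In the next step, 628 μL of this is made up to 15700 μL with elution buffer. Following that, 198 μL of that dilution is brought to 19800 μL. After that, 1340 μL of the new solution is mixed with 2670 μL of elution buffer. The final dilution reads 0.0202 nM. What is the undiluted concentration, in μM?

0.605 μM

Overall dilution factor = 4.004 × 25 × 100 × 2.993 = 3.00 × 10⁴.
Original = 0.0202 nM × 3.00 × 10⁴ = 605 nM = 0.605 μM.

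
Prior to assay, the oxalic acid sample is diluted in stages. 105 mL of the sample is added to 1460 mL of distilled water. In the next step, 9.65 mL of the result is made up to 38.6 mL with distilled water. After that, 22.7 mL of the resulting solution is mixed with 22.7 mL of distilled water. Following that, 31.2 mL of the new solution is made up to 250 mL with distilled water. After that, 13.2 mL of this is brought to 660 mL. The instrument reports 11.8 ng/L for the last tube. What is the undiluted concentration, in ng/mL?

564 ng/mL

Overall dilution factor = 14.90 × 4 × 2 × 8.013 × 50 = 4.78 × 10⁴.
Original = 11.8 ng/L × 4.78 × 10⁴ = 5.64 × 10⁵ ng/L = 564 ng/mL.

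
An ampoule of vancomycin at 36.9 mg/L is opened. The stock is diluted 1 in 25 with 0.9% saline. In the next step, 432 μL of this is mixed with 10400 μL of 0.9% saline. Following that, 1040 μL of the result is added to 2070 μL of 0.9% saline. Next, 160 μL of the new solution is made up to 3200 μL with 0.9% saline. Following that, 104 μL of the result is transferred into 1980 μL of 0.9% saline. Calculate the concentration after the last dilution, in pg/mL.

Overall dilution factor = 25 × 25.07 × 2.990 × 20 × 20.04 = 7.51 × 10⁵.
36.9 mg/L / 7.51 × 10⁵ = 4.91 × 10⁻⁵ mg/L = 49.1 pg/mL.

49.1 pg/mL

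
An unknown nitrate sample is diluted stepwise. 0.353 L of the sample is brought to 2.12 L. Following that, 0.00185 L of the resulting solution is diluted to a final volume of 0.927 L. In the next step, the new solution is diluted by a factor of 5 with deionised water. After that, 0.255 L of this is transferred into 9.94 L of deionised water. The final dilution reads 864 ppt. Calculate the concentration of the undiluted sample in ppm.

520 ppm

Overall dilution factor = 6.006 × 501.1 × 5 × 39.98 = 6.02 × 10⁵.
Original = 864 ppt × 6.02 × 10⁵ = 5.20 × 10⁸ ppt = 520 ppm.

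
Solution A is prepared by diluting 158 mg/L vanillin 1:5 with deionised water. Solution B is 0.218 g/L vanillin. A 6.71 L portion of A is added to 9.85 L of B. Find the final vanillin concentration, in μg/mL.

C_A = 158 mg/L / 5 = 31.6 mg/L.
C_B = 0.218 g/L = 218 mg/L.
C_mix = (C_A·V_A + C_B·V_B)/(V_A + V_B) = (31.6×6.71 + 218×9.85) / 16.56 = 142 mg/L = 142 μg/mL.

142 μg/mL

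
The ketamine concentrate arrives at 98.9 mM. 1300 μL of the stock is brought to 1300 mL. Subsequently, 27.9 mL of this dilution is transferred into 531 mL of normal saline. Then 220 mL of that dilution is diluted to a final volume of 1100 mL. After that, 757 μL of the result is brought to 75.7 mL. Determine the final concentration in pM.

Overall dilution factor = 1000 × 20.03 × 5 × 100 = 1.00 × 10⁷.
98.9 mM / 1.00 × 10⁷ = 9.87 × 10⁻⁶ mM = 9870 pM.

9870 pM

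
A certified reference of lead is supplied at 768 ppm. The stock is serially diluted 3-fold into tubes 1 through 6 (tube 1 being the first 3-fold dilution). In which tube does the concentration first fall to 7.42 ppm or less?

tube 5

Tube n has concentration 768 ppm / 3ⁿ.
Need 3ⁿ ≥ 768 ppm / 7.42 ppm = 104, so n ≥ 4.22.
First such tube: n = 5.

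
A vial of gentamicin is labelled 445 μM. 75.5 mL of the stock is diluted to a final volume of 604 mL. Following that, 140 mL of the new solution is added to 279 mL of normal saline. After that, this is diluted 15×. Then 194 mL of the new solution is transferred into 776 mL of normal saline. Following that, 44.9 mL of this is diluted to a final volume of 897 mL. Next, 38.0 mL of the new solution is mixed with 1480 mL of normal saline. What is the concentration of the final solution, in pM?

311 pM

Overall dilution factor = 8 × 2.993 × 15 × 5 × 19.98 × 39.95 = 1.43 × 10⁶.
445 μM / 1.43 × 10⁶ = 3.11 × 10⁻⁴ μM = 311 pM.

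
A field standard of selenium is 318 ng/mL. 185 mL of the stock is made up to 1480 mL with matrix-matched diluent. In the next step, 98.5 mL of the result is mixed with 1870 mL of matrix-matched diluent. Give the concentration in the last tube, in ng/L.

1990 ng/L

Overall dilution factor = 8 × 19.98 = 160.
318 ng/mL / 160 = 1.99 ng/mL = 1990 ng/L.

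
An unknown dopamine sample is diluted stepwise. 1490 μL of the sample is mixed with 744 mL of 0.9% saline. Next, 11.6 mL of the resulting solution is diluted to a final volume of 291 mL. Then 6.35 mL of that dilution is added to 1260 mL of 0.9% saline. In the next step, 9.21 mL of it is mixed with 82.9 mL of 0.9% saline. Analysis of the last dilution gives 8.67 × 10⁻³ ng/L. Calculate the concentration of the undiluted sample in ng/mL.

Overall dilution factor = 500.3 × 25.09 × 199.4 × 10.00 = 2.50 × 10⁷.
Original = 8.67 × 10⁻³ ng/L × 2.50 × 10⁷ = 2.17 × 10⁵ ng/L = 217 ng/mL.

217 ng/mL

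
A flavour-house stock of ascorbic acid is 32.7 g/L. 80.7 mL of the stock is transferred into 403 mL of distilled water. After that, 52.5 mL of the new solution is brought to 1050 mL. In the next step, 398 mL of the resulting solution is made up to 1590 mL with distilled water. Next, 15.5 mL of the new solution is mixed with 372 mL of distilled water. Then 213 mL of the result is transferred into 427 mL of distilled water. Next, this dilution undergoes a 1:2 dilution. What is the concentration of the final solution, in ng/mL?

454 ng/mL

Overall dilution factor = 5.994 × 20 × 3.995 × 25 × 3.005 × 2 = 7.19 × 10⁴.
32.7 g/L / 7.19 × 10⁴ = 4.54 × 10⁻⁴ g/L = 454 ng/mL.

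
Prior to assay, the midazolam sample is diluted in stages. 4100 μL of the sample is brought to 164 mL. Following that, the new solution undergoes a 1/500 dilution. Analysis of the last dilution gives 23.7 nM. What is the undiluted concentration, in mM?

Overall dilution factor = 40 × 500 = 2.00 × 10⁴.
Original = 23.7 nM × 2.00 × 10⁴ = 4.74 × 10⁵ nM = 0.474 mM.

0.474 mM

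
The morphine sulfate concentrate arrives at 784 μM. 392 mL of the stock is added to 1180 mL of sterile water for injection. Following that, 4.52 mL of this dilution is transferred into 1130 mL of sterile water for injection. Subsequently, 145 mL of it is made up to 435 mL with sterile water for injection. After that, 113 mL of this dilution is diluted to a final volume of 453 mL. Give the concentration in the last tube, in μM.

Overall dilution factor = 4.010 × 251 × 3 × 4.009 = 1.21 × 10⁴.
784 μM / 1.21 × 10⁴ = 0.0648 μM.

0.0648 μM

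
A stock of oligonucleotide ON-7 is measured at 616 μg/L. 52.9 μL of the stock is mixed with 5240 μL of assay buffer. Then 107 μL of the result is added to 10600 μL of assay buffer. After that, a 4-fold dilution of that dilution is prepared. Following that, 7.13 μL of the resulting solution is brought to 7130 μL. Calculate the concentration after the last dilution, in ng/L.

Overall dilution factor = 100.1 × 100.1 × 4 × 1000 = 4.00 × 10⁷.
616 μg/L / 4.00 × 10⁷ = 1.54 × 10⁻⁵ μg/L = 0.0154 ng/L.

0.0154 ng/L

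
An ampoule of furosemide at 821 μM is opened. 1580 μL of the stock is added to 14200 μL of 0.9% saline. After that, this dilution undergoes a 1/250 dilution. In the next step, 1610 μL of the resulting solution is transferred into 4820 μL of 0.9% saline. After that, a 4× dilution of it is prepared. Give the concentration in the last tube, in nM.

Overall dilution factor = 9.987 × 250 × 3.994 × 4 = 3.99 × 10⁴.
821 μM / 3.99 × 10⁴ = 0.0206 μM = 20.6 nM.

20.6 nM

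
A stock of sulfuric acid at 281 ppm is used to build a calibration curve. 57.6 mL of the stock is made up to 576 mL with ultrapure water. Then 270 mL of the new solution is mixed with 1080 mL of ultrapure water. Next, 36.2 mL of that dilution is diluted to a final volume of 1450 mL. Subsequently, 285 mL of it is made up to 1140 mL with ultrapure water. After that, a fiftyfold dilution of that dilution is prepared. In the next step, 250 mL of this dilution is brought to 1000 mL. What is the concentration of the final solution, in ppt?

Overall dilution factor = 10 × 5 × 40.06 × 4 × 50 × 4 = 1.60 × 10⁶.
281 ppm / 1.60 × 10⁶ = 1.75 × 10⁻⁴ ppm = 175 ppt.

175 ppt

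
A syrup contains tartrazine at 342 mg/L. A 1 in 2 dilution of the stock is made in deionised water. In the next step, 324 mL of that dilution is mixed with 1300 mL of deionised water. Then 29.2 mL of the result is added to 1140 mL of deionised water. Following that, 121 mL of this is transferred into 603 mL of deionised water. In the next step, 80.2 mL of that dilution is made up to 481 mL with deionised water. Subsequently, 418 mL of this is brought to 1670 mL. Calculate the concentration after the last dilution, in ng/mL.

Overall dilution factor = 2 × 5.012 × 40.04 × 5.983 × 5.998 × 3.995 = 5.75 × 10⁴.
342 mg/L / 5.75 × 10⁴ = 5.94 × 10⁻³ mg/L = 5.94 ng/mL.

5.94 ng/mL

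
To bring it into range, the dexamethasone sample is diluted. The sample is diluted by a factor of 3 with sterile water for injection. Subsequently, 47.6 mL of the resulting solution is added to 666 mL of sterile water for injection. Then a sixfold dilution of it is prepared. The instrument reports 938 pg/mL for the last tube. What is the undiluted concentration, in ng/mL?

Overall dilution factor = 3 × 14.99 × 6 = 270.
Original = 938 pg/mL × 270 = 2.53 × 10⁵ pg/mL = 253 ng/mL.

253 ng/mL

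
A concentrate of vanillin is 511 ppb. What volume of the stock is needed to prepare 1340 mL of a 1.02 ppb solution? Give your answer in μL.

V₁ = C₂V₂/C₁ = 1.02 × 1340 / 511 = 2.67 mL = 2670 μL.

2670 μL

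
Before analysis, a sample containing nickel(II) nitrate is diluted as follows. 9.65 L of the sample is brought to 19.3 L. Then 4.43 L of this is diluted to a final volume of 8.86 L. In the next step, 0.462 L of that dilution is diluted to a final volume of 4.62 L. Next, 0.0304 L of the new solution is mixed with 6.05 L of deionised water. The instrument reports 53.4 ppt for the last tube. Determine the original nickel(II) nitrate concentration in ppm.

0.427 ppm

Overall dilution factor = 2 × 2 × 10 × 200.0 = 8001.
Original = 53.4 ppt × 8001 = 4.27 × 10⁵ ppt = 0.427 ppm.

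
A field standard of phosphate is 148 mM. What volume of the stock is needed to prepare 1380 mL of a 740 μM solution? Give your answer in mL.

6.90 mL

740 μM = 0.740 mM.
V₁ = C₂V₂/C₁ = 0.740 × 1380 / 148 = 6.90 mL.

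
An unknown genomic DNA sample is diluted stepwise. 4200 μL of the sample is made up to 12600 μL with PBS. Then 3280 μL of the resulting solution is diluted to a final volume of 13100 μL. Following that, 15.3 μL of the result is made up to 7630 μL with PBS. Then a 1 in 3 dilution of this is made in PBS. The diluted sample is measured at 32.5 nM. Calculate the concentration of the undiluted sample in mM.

Overall dilution factor = 3 × 3.994 × 498.7 × 3 = 1.79 × 10⁴.
Original = 32.5 nM × 1.79 × 10⁴ = 5.83 × 10⁵ nM = 0.583 mM.

0.583 mM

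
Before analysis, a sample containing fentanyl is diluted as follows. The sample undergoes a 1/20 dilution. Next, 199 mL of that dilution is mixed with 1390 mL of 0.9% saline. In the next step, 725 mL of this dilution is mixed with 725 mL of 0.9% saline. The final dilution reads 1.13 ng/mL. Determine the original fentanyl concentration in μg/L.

361 μg/L

Overall dilution factor = 20 × 7.985 × 2 = 319.
Original = 1.13 ng/mL × 319 = 361 ng/mL = 361 μg/L.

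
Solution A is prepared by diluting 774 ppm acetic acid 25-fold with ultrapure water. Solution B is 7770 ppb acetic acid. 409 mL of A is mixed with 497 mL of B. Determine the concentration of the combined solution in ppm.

18.2 ppm

C_A = 774 ppm / 25 = 31.0 ppm.
C_B = 7770 ppb = 7.77 ppm.
C_mix = (C_A·V_A + C_B·V_B)/(V_A + V_B) = (31.0×409 + 7.77×497) / 906.0 = 18.2 ppm.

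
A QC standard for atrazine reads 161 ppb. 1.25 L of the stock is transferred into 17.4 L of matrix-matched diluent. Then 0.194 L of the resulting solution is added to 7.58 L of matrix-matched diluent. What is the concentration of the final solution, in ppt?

269 ppt

Overall dilution factor = 14.92 × 40.07 = 598.
161 ppb / 598 = 0.269 ppb = 269 ppt.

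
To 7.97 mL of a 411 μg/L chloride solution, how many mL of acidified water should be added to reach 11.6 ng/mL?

274 mL

11.6 ng/mL = 11.6 μg/L.
V₂ = C₁V₁/C₂ = 411 × 7.97 / 11.6 = 282 mL.
Diluent to add = V₂ − V₁ = 282 − 7.97 = 274 mL.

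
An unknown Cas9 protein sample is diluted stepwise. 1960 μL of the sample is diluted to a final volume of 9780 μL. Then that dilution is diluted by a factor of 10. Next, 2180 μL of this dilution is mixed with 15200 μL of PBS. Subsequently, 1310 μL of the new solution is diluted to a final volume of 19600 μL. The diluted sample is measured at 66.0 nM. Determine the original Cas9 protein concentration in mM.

Overall dilution factor = 4.990 × 10 × 7.972 × 14.96 = 5952.
Original = 66.0 nM × 5952 = 3.93 × 10⁵ nM = 0.393 mM.

0.393 mM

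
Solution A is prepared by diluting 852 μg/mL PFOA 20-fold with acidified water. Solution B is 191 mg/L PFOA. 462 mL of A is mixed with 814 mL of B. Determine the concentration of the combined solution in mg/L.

C_A = 852 μg/mL / 20 = 42.6 μg/mL.
C_B = 191 mg/L = 191 μg/mL.
C_mix = (C_A·V_A + C_B·V_B)/(V_A + V_B) = (42.6×462 + 191×814) / 1276 = 137 μg/mL = 137 mg/L.

137 mg/L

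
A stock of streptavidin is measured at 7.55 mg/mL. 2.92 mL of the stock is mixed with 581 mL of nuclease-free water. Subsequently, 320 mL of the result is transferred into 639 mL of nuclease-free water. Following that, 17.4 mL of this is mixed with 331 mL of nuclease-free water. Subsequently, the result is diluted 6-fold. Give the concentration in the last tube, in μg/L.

Overall dilution factor = 200.0 × 2.997 × 20.02 × 6 = 7.20 × 10⁴.
7.55 mg/mL / 7.20 × 10⁴ = 1.05 × 10⁻⁴ mg/mL = 105 μg/L.

105 μg/L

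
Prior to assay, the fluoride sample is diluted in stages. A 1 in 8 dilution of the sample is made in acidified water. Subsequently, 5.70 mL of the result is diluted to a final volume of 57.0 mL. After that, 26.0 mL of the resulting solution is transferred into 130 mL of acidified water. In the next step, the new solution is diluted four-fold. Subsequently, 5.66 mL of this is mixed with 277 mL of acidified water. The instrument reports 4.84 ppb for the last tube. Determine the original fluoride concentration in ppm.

464 ppm

Overall dilution factor = 8 × 10 × 6 × 4 × 49.94 = 9.59 × 10⁴.
Original = 4.84 ppb × 9.59 × 10⁴ = 4.64 × 10⁵ ppb = 464 ppm.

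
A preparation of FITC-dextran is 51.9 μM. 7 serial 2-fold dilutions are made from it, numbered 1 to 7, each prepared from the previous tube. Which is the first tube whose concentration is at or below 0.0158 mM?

tube 2

Tube n has concentration 51.9 μM / 2ⁿ.
Need 2ⁿ ≥ 51.9 μM / 0.0158 mM = 3.28, so n ≥ 1.72.
First such tube: n = 2.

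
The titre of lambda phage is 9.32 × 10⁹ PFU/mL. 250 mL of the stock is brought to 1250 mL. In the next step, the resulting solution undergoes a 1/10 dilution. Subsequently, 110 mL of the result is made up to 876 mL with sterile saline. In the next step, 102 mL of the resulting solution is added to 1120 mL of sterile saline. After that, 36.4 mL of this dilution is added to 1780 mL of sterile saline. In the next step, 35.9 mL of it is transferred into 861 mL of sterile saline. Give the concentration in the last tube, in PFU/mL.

Overall dilution factor = 5 × 10 × 7.964 × 11.98 × 49.90 × 24.98 = 5.95 × 10⁶.
9.32 × 10⁹ PFU/mL / 5.95 × 10⁶ = 1570 PFU/mL.

1570 PFU/mL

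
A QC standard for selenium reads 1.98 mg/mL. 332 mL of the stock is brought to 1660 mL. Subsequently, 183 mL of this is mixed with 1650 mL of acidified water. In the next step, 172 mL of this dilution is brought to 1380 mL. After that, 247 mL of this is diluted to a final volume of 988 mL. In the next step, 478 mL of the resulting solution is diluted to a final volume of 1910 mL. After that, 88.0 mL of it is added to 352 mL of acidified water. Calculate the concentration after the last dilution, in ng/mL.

61.7 ng/mL

Overall dilution factor = 5 × 10.02 × 8.023 × 4 × 3.996 × 5 = 3.21 × 10⁴.
1.98 mg/mL / 3.21 × 10⁴ = 6.17 × 10⁻⁵ mg/mL = 61.7 ng/mL.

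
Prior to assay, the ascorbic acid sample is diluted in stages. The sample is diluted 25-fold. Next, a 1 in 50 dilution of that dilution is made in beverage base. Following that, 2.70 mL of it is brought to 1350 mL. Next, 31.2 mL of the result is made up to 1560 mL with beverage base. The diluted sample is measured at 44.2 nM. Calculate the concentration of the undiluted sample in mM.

Overall dilution factor = 25 × 50 × 500 × 50 = 3.12 × 10⁷.
Original = 44.2 nM × 3.12 × 10⁷ = 1.38 × 10⁹ nM = 1380 mM.

1380 mM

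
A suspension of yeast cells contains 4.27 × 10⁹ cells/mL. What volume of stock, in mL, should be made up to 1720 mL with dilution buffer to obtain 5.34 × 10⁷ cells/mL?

21.5 mL

V₁ = C₂V₂/C₁ = 5.34 × 10⁷ × 1720 / 4.27 × 10⁹ = 21.5 mL.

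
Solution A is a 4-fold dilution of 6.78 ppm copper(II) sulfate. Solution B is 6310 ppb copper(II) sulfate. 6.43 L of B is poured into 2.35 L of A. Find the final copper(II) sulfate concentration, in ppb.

C_A = 6.78 ppm / 4 = 1.70 ppm.
C_B = 6310 ppb = 6.31 ppm.
C_mix = (C_A·V_A + C_B·V_B)/(V_A + V_B) = (1.70×2.35 + 6.31×6.43) / 8.780 = 5.07 ppm = 5070 ppb.

5070 ppb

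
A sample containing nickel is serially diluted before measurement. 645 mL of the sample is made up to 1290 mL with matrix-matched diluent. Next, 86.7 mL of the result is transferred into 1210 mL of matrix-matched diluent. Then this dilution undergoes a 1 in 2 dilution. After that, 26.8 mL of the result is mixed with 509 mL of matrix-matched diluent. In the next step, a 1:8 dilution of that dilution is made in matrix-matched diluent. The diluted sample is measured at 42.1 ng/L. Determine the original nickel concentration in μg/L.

403 μg/L

Overall dilution factor = 2 × 14.96 × 2 × 19.99 × 8 = 9568.
Original = 42.1 ng/L × 9568 = 4.03 × 10⁵ ng/L = 403 μg/L.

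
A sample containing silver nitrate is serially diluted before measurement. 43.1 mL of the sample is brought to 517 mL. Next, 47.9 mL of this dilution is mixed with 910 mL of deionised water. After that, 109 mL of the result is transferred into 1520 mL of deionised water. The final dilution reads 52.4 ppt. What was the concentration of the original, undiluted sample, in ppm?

0.188 ppm

Overall dilution factor = 12.00 × 20.00 × 14.94 = 3585.
Original = 52.4 ppt × 3585 = 1.88 × 10⁵ ppt = 0.188 ppm.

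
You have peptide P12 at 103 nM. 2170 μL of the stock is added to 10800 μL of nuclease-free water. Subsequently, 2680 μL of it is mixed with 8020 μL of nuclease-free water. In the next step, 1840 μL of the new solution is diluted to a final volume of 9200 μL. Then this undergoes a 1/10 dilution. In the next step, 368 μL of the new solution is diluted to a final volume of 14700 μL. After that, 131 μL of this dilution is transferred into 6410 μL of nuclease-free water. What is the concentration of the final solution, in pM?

Overall dilution factor = 5.977 × 3.993 × 5 × 10 × 39.95 × 49.93 = 2.38 × 10⁶.
103 nM / 2.38 × 10⁶ = 4.33 × 10⁻⁵ nM = 0.0433 pM.

0.0433 pM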